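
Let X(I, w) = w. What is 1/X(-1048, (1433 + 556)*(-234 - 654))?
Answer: -1/1766232 ≈ -5.6618e-7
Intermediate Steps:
1/X(-1048, (1433 + 556)*(-234 - 654)) = 1/((1433 + 556)*(-234 - 654)) = 1/(1989*(-888)) = 1/(-1766232) = -1/1766232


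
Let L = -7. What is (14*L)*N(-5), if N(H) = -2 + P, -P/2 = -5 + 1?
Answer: -588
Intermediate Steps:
P = 8 (P = -2*(-5 + 1) = -2*(-4) = 8)
N(H) = 6 (N(H) = -2 + 8 = 6)
(14*L)*N(-5) = (14*(-7))*6 = -98*6 = -588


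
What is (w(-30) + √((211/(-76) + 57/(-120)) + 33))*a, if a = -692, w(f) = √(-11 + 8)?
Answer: -173*√4295710/95 - 692*I*√3 ≈ -3774.3 - 1198.6*I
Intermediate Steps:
w(f) = I*√3 (w(f) = √(-3) = I*√3)
(w(-30) + √((211/(-76) + 57/(-120)) + 33))*a = (I*√3 + √((211/(-76) + 57/(-120)) + 33))*(-692) = (I*√3 + √((211*(-1/76) + 57*(-1/120)) + 33))*(-692) = (I*√3 + √((-211/76 - 19/40) + 33))*(-692) = (I*√3 + √(-2471/760 + 33))*(-692) = (I*√3 + √(22609/760))*(-692) = (I*√3 + √4295710/380)*(-692) = (√4295710/380 + I*√3)*(-692) = -173*√4295710/95 - 692*I*√3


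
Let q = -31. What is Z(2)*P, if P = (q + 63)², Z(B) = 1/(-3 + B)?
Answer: -1024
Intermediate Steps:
P = 1024 (P = (-31 + 63)² = 32² = 1024)
Z(2)*P = 1024/(-3 + 2) = 1024/(-1) = -1*1024 = -1024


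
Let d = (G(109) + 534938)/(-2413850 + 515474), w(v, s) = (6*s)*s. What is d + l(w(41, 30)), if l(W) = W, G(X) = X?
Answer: 3416898451/632792 ≈ 5399.7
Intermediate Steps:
w(v, s) = 6*s²
d = -178349/632792 (d = (109 + 534938)/(-2413850 + 515474) = 535047/(-1898376) = 535047*(-1/1898376) = -178349/632792 ≈ -0.28184)
d + l(w(41, 30)) = -178349/632792 + 6*30² = -178349/632792 + 6*900 = -178349/632792 + 5400 = 3416898451/632792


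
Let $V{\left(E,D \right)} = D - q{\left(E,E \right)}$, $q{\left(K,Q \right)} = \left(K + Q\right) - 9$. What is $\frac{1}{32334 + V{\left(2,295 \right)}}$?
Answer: $\frac{1}{32634} \approx 3.0643 \cdot 10^{-5}$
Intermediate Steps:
$q{\left(K,Q \right)} = -9 + K + Q$
$V{\left(E,D \right)} = 9 + D - 2 E$ ($V{\left(E,D \right)} = D - \left(-9 + E + E\right) = D - \left(-9 + 2 E\right) = 9 + D - 2 E$)
$\frac{1}{32334 + V{\left(2,295 \right)}} = \frac{1}{32334 + \left(9 + 295 - 4\right)} = \frac{1}{32334 + 300} = \frac{1}{32634}$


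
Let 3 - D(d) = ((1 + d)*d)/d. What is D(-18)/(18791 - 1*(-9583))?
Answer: 10/14187 ≈ 0.00070487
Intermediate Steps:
D(d) = 2 - d (D(d) = 3 - (1 + d)*d/d = 3 - d*(1 + d)/d = 3 - (1 + d) = 3 + (-1 - d) = 2 - d)
D(-18)/(18791 - 1*(-9583)) = (2 - 1*(-18))/(18791 - 1*(-9583)) = (2 + 18)/(18791 + 9583) = 20/28374 = 20*(1/28374) = 10/14187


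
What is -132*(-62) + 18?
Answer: 8202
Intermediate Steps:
-132*(-62) + 18 = 8184 + 18 = 8202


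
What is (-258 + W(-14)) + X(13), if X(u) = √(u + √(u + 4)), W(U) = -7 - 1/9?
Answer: -2386/9 + √(13 + √17) ≈ -260.97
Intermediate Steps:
W(U) = -64/9 (W(U) = -7 - 1*⅑ = -7 - ⅑ = -64/9)
X(u) = √(u + √(4 + u))
(-258 + W(-14)) + X(13) = (-258 - 64/9) + √(13 + √(4 + 13)) = -2386/9 + √(13 + √17)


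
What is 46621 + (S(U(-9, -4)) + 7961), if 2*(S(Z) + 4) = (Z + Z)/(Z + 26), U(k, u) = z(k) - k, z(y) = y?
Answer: 54578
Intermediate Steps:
U(k, u) = 0 (U(k, u) = k - k = 0)
S(Z) = -4 + Z/(26 + Z) (S(Z) = -4 + ((Z + Z)/(Z + 26))/2 = -4 + ((2*Z)/(26 + Z))/2 = -4 + (2*Z/(26 + Z))/2 = -4 + Z/(26 + Z))
46621 + (S(U(-9, -4)) + 7961) = 46621 + ((-104 - 3*0)/(26 + 0) + 7961) = 46621 + ((-104 + 0)/26 + 7961) = 46621 + ((1/26)*(-104) + 7961) = 46621 + (-4 + 7961) = 46621 + 7957 = 54578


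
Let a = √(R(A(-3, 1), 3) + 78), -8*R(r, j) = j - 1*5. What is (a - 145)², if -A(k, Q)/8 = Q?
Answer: (290 - √313)²/4 ≈ 18538.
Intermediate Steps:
A(k, Q) = -8*Q
R(r, j) = 5/8 - j/8 (R(r, j) = -(j - 1*5)/8 = -(j - 5)/8 = -(-5 + j)/8 = 5/8 - j/8)
a = √313/2 (a = √((5/8 - ⅛*3) + 78) = √((5/8 - 3/8) + 78) = √(¼ + 78) = √(313/4) = √313/2 ≈ 8.8459)
(a - 145)² = (√313/2 - 145)² = (-145 + √313/2)²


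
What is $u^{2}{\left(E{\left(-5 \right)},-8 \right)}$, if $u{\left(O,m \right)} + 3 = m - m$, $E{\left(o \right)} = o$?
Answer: $9$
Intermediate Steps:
$u{\left(O,m \right)} = -3$ ($u{\left(O,m \right)} = -3 + \left(m - m\right) = -3 + 0 = -3$)
$u^{2}{\left(E{\left(-5 \right)},-8 \right)} = \left(-3\right)^{2} = 9$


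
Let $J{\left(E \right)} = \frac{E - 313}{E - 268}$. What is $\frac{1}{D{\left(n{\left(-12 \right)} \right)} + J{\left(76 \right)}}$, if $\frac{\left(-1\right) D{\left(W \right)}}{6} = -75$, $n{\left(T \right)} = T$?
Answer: $\frac{64}{28879} \approx 0.0022161$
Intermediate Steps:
$J{\left(E \right)} = \frac{-313 + E}{-268 + E}$
$D{\left(W \right)} = 450$ ($D{\left(W \right)} = \left(-6\right) \left(-75\right) = 450$)
$\frac{1}{D{\left(n{\left(-12 \right)} \right)} + J{\left(76 \right)}} = \frac{1}{450 + \frac{-313 + 76}{-268 + 76}} = \frac{1}{450 + \frac{1}{-192} \left(-237\right)} = \frac{1}{450 - - \frac{79}{64}} = \frac{1}{450 + \frac{79}{64}} = \frac{1}{\frac{28879}{64}} = \frac{64}{28879}$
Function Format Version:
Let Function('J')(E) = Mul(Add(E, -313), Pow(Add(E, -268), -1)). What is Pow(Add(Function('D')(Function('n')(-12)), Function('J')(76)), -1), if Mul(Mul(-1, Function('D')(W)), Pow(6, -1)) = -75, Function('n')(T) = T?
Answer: Rational(64, 28879) ≈ 0.0022161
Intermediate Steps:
Function('J')(E) = Mul(Pow(Add(-268, E), -1), Add(-313, E)) (Function('J')(E) = Mul(Add(-313, E), Pow(Add(-268, E), -1)) = Mul(Pow(Add(-268, E), -1), Add(-313, E)))
Function('D')(W) = 450 (Function('D')(W) = Mul(-6, -75) = 450)
Pow(Add(Function('D')(Function('n')(-12)), Function('J')(76)), -1) = Pow(Add(450, Mul(Pow(Add(-268, 76), -1), Add(-313, 76))), -1) = Pow(Add(450, Mul(Pow(-192, -1), -237)), -1) = Pow(Add(450, Mul(Rational(-1, 192), -237)), -1) = Pow(Add(450, Rational(79, 64)), -1) = Pow(Rational(28879, 64), -1) = Rational(64, 28879)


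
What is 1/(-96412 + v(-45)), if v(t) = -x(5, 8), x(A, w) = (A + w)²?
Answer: -1/96581 ≈ -1.0354e-5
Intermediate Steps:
v(t) = -169 (v(t) = -(5 + 8)² = -1*13² = -1*169 = -169)
1/(-96412 + v(-45)) = 1/(-96412 - 169) = 1/(-96581) = -1/96581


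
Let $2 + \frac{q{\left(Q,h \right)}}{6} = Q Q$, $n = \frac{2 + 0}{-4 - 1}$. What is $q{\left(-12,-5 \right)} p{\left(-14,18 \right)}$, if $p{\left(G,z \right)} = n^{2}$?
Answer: $\frac{3408}{25} \approx 136.32$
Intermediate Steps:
$n = - \frac{2}{5}$ ($n = \frac{2}{-5} = 2 \left(- \frac{1}{5}\right) = - \frac{2}{5} \approx -0.4$)
$p{\left(G,z \right)} = \frac{4}{25}$ ($p{\left(G,z \right)} = \left(- \frac{2}{5}\right)^{2} = \frac{4}{25}$)
$q{\left(Q,h \right)} = -12 + 6 Q^{2}$ ($q{\left(Q,h \right)} = -12 + 6 Q Q = -12 + 6 Q^{2}$)
$q{\left(-12,-5 \right)} p{\left(-14,18 \right)} = \left(-12 + 6 \left(-12\right)^{2}\right) \frac{4}{25} = \left(-12 + 6 \cdot 144\right) \frac{4}{25} = \left(-12 + 864\right) \frac{4}{25} = 852 \cdot \frac{4}{25} = \frac{3408}{25}$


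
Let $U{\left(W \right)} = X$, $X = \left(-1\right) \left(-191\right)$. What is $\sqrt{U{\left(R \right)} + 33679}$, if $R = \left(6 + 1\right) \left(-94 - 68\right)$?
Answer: $\sqrt{33870} \approx 184.04$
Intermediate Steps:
$R = -1134$ ($R = 7 \left(-162\right) = -1134$)
$X = 191$
$U{\left(W \right)} = 191$
$\sqrt{U{\left(R \right)} + 33679} = \sqrt{191 + 33679} = \sqrt{33870}$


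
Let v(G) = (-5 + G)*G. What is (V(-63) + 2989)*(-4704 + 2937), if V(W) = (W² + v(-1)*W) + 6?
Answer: -11637462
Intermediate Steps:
v(G) = G*(-5 + G)
V(W) = 6 + W² + 6*W (V(W) = (W² + (-(-5 - 1))*W) + 6 = (W² + (-1*(-6))*W) + 6 = (W² + 6*W) + 6 = 6 + W² + 6*W)
(V(-63) + 2989)*(-4704 + 2937) = ((6 + (-63)² + 6*(-63)) + 2989)*(-4704 + 2937) = ((6 + 3969 - 378) + 2989)*(-1767) = (3597 + 2989)*(-1767) = 6586*(-1767) = -11637462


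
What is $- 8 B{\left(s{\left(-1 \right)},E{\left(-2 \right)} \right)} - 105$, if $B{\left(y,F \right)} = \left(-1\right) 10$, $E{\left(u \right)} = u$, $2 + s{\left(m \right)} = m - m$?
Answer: $-25$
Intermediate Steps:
$s{\left(m \right)} = -2$ ($s{\left(m \right)} = -2 + \left(m - m\right) = -2 + 0 = -2$)
$B{\left(y,F \right)} = -10$
$- 8 B{\left(s{\left(-1 \right)},E{\left(-2 \right)} \right)} - 105 = \left(-8\right) \left(-10\right) - 105 = 80 - 105 = -25$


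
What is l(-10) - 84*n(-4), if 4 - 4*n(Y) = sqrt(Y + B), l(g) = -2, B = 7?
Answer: -86 + 21*sqrt(3) ≈ -49.627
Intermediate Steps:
n(Y) = 1 - sqrt(7 + Y)/4 (n(Y) = 1 - sqrt(Y + 7)/4 = 1 - sqrt(7 + Y)/4)
l(-10) - 84*n(-4) = -2 - 84*(1 - sqrt(7 - 4)/4) = -2 - 84*(1 - sqrt(3)/4) = -2 + (-84 + 21*sqrt(3)) = -86 + 21*sqrt(3)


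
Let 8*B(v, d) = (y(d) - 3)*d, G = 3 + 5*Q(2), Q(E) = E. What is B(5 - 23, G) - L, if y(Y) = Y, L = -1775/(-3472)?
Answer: 54645/3472 ≈ 15.739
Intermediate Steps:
L = 1775/3472 (L = -1775*(-1/3472) = 1775/3472 ≈ 0.51123)
G = 13 (G = 3 + 5*2 = 3 + 10 = 13)
B(v, d) = d*(-3 + d)/8 (B(v, d) = ((d - 3)*d)/8 = ((-3 + d)*d)/8 = (d*(-3 + d))/8 = d*(-3 + d)/8)
B(5 - 23, G) - L = (⅛)*13*(-3 + 13) - 1*1775/3472 = (⅛)*13*10 - 1775/3472 = 65/4 - 1775/3472 = 54645/3472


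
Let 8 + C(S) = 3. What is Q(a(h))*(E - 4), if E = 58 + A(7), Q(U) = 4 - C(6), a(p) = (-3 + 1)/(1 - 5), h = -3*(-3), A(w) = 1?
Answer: 495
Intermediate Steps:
C(S) = -5 (C(S) = -8 + 3 = -5)
h = 9
a(p) = ½ (a(p) = -2/(-4) = -2*(-¼) = ½)
Q(U) = 9 (Q(U) = 4 - 1*(-5) = 4 + 5 = 9)
E = 59 (E = 58 + 1 = 59)
Q(a(h))*(E - 4) = 9*(59 - 4) = 9*55 = 495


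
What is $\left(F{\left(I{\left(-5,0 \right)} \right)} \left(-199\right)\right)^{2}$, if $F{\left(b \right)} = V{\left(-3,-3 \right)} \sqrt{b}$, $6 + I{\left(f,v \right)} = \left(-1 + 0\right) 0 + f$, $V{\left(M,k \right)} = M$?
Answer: $-3920499$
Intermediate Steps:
$I{\left(f,v \right)} = -6 + f$ ($I{\left(f,v \right)} = -6 + \left(\left(-1 + 0\right) 0 + f\right) = -6 + \left(\left(-1\right) 0 + f\right) = -6 + \left(0 + f\right) = -6 + f$)
$F{\left(b \right)} = - 3 \sqrt{b}$
$\left(F{\left(I{\left(-5,0 \right)} \right)} \left(-199\right)\right)^{2} = \left(- 3 \sqrt{-6 - 5} \left(-199\right)\right)^{2} = \left(- 3 \sqrt{-11} \left(-199\right)\right)^{2} = \left(- 3 i \sqrt{11} \left(-199\right)\right)^{2} = \left(597 i \sqrt{11}\right)^{2} = -3920499$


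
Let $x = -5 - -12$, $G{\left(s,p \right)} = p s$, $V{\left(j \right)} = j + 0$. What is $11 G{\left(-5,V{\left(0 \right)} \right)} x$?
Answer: $0$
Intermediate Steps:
$V{\left(j \right)} = j$
$x = 7$ ($x = -5 + 12 = 7$)
$11 G{\left(-5,V{\left(0 \right)} \right)} x = 11 \cdot 0 \left(-5\right) 7 = 11 \cdot 0 \cdot 7 = 0 \cdot 7 = 0$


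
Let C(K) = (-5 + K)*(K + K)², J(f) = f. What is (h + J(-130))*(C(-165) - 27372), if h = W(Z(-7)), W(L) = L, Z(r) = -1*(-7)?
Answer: 2280465756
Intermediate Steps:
Z(r) = 7
C(K) = 4*K²*(-5 + K) (C(K) = (-5 + K)*(2*K)² = (-5 + K)*(4*K²) = 4*K²*(-5 + K))
h = 7
(h + J(-130))*(C(-165) - 27372) = (7 - 130)*(4*(-165)²*(-5 - 165) - 27372) = -123*(4*27225*(-170) - 27372) = -123*(-18513000 - 27372) = -123*(-18540372) = 2280465756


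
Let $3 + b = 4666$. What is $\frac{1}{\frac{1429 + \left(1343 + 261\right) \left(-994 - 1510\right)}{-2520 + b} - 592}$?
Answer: $- \frac{2143}{5283643} \approx -0.00040559$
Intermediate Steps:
$b = 4663$ ($b = -3 + 4666 = 4663$)
$\frac{1}{\frac{1429 + \left(1343 + 261\right) \left(-994 - 1510\right)}{-2520 + b} - 592} = \frac{1}{\frac{1429 + \left(1343 + 261\right) \left(-994 - 1510\right)}{-2520 + 4663} - 592} = \frac{1}{\frac{1429 + 1604 \left(-2504\right)}{2143} - 592} = \frac{1}{\left(1429 - 4016416\right) \frac{1}{2143} - 592} = \frac{1}{\left(-4014987\right) \frac{1}{2143} - 592} = \frac{1}{- \frac{4014987}{2143} - 592} = \frac{1}{- \frac{5283643}{2143}} = - \frac{2143}{5283643}$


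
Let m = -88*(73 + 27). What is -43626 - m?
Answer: -34826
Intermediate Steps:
m = -8800 (m = -88*100 = -8800)
-43626 - m = -43626 - 1*(-8800) = -43626 + 8800 = -34826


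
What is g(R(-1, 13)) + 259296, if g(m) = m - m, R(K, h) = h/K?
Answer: 259296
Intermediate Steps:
g(m) = 0
g(R(-1, 13)) + 259296 = 0 + 259296 = 259296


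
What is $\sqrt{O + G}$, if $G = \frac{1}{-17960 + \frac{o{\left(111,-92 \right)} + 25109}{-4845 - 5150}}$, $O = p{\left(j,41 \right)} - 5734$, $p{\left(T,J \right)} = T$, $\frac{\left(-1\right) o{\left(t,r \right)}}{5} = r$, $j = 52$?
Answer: $\frac{i \sqrt{507336378198211037}}{9449251} \approx 75.379 i$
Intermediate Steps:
$o{\left(t,r \right)} = - 5 r$
$O = -5682$ ($O = 52 - 5734 = -5682$)
$G = - \frac{9995}{179535769}$ ($G = \frac{1}{-17960 + \frac{\left(-5\right) \left(-92\right) + 25109}{-4845 - 5150}} = \frac{1}{-17960 + \frac{460 + 25109}{-9995}} = \frac{1}{-17960 + 25569 \left(- \frac{1}{9995}\right)} = \frac{1}{-17960 - \frac{25569}{9995}} = \frac{1}{- \frac{179535769}{9995}} = - \frac{9995}{179535769} \approx -5.5671 \cdot 10^{-5}$)
$\sqrt{O + G} = \sqrt{-5682 - \frac{9995}{179535769}} = \sqrt{- \frac{1020122249453}{179535769}} = \frac{i \sqrt{507336378198211037}}{9449251}$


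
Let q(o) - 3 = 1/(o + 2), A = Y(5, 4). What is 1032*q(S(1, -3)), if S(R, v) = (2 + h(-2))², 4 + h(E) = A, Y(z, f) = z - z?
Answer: 3268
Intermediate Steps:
Y(z, f) = 0
A = 0
h(E) = -4 (h(E) = -4 + 0 = -4)
S(R, v) = 4 (S(R, v) = (2 - 4)² = (-2)² = 4)
q(o) = 3 + 1/(2 + o) (q(o) = 3 + 1/(o + 2) = 3 + 1/(2 + o))
1032*q(S(1, -3)) = 1032*((7 + 3*4)/(2 + 4)) = 1032*((7 + 12)/6) = 1032*((⅙)*19) = 1032*(19/6) = 3268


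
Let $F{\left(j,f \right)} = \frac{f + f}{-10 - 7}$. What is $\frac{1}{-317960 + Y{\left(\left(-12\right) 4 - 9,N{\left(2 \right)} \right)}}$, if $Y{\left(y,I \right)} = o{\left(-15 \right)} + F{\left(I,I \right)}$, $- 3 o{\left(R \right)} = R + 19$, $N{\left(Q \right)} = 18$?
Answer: $- \frac{51}{16216136} \approx -3.145 \cdot 10^{-6}$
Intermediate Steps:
$F{\left(j,f \right)} = - \frac{2 f}{17}$ ($F{\left(j,f \right)} = \frac{2 f}{-17} = 2 f \left(- \frac{1}{17}\right) = - \frac{2 f}{17}$)
$o{\left(R \right)} = - \frac{19}{3} - \frac{R}{3}$ ($o{\left(R \right)} = - \frac{R + 19}{3} = - \frac{19 + R}{3} = - \frac{19}{3} - \frac{R}{3}$)
$Y{\left(y,I \right)} = - \frac{4}{3} - \frac{2 I}{17}$ ($Y{\left(y,I \right)} = \left(- \frac{19}{3} - -5\right) - \frac{2 I}{17} = \left(- \frac{19}{3} + 5\right) - \frac{2 I}{17} = - \frac{4}{3} - \frac{2 I}{17}$)
$\frac{1}{-317960 + Y{\left(\left(-12\right) 4 - 9,N{\left(2 \right)} \right)}} = \frac{1}{-317960 - \frac{176}{51}} = \frac{1}{- \frac{16216136}{51}} = - \frac{51}{16216136}$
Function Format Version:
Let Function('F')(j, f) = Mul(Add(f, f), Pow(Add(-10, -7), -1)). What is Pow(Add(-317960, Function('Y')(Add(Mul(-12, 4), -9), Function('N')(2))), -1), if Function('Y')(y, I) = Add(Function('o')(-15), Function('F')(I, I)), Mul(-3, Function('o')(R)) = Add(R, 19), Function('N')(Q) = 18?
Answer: Rational(-51, 16216136) ≈ -3.1450e-6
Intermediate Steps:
Function('F')(j, f) = Mul(Rational(-2, 17), f) (Function('F')(j, f) = Mul(Mul(2, f), Pow(-17, -1)) = Mul(Mul(2, f), Rational(-1, 17)) = Mul(Rational(-2, 17), f))
Function('o')(R) = Add(Rational(-19, 3), Mul(Rational(-1, 3), R)) (Function('o')(R) = Mul(Rational(-1, 3), Add(R, 19)) = Mul(Rational(-1, 3), Add(19, R)) = Add(Rational(-19, 3), Mul(Rational(-1, 3), R)))
Function('Y')(y, I) = Add(Rational(-4, 3), Mul(Rational(-2, 17), I)) (Function('Y')(y, I) = Add(Add(Rational(-19, 3), Mul(Rational(-1, 3), -15)), Mul(Rational(-2, 17), I)) = Add(Add(Rational(-19, 3), 5), Mul(Rational(-2, 17), I)) = Add(Rational(-4, 3), Mul(Rational(-2, 17), I)))
Pow(Add(-317960, Function('Y')(Add(Mul(-12, 4), -9), Function('N')(2))), -1) = Pow(Add(-317960, Add(Rational(-4, 3), Mul(Rational(-2, 17), 18))), -1) = Pow(Add(-317960, Add(Rational(-4, 3), Rational(-36, 17))), -1) = Pow(Add(-317960, Rational(-176, 51)), -1) = Pow(Rational(-16216136, 51), -1) = Rational(-51, 16216136)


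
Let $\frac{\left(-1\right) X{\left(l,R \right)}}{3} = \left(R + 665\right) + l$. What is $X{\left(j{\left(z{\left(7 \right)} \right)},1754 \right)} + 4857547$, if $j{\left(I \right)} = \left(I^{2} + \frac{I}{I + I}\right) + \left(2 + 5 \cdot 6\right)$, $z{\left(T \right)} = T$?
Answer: $\frac{9700091}{2} \approx 4.85 \cdot 10^{6}$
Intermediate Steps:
$j{\left(I \right)} = \frac{65}{2} + I^{2}$ ($j{\left(I \right)} = \left(I^{2} + \frac{I}{2 I}\right) + \left(2 + 30\right) = \left(I^{2} + \frac{1}{2 I} I\right) + 32 = \left(I^{2} + \frac{1}{2}\right) + 32 = \left(\frac{1}{2} + I^{2}\right) + 32 = \frac{65}{2} + I^{2}$)
$X{\left(l,R \right)} = -1995 - 3 R - 3 l$ ($X{\left(l,R \right)} = - 3 \left(\left(R + 665\right) + l\right) = - 3 \left(\left(665 + R\right) + l\right) = - 3 \left(665 + R + l\right) = -1995 - 3 R - 3 l$)
$X{\left(j{\left(z{\left(7 \right)} \right)},1754 \right)} + 4857547 = \left(-1995 - 5262 - 3 \left(\frac{65}{2} + 7^{2}\right)\right) + 4857547 = \left(-1995 - 5262 - 3 \left(\frac{65}{2} + 49\right)\right) + 4857547 = \left(-1995 - 5262 - \frac{489}{2}\right) + 4857547 = - \frac{15003}{2} + 4857547 = \frac{9700091}{2}$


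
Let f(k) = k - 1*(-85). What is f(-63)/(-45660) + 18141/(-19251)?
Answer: -46041199/48833370 ≈ -0.94282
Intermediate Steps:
f(k) = 85 + k (f(k) = k + 85 = 85 + k)
f(-63)/(-45660) + 18141/(-19251) = (85 - 63)/(-45660) + 18141/(-19251) = 22*(-1/45660) + 18141*(-1/19251) = -11/22830 - 6047/6417 = -46041199/48833370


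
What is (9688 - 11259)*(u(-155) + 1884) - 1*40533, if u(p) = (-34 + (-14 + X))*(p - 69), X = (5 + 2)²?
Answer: -2648393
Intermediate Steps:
X = 49 (X = 7² = 49)
u(p) = -69 + p (u(p) = (-34 + (-14 + 49))*(p - 69) = (-34 + 35)*(-69 + p) = 1*(-69 + p) = -69 + p)
(9688 - 11259)*(u(-155) + 1884) - 1*40533 = (9688 - 11259)*((-69 - 155) + 1884) - 1*40533 = -1571*(-224 + 1884) - 40533 = -1571*1660 - 40533 = -2607860 - 40533 = -2648393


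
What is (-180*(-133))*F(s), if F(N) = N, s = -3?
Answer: -71820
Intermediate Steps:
(-180*(-133))*F(s) = -180*(-133)*(-3) = 23940*(-3) = -71820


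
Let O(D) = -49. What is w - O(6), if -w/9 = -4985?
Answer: 44914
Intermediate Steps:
w = 44865 (w = -9*(-4985) = 44865)
w - O(6) = 44865 - 1*(-49) = 44865 + 49 = 44914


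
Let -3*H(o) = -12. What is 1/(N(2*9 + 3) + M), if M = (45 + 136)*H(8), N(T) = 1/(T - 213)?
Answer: 192/139007 ≈ 0.0013812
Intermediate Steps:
H(o) = 4 (H(o) = -⅓*(-12) = 4)
N(T) = 1/(-213 + T)
M = 724 (M = (45 + 136)*4 = 181*4 = 724)
1/(N(2*9 + 3) + M) = 1/(1/(-213 + (2*9 + 3)) + 724) = 1/(1/(-213 + (18 + 3)) + 724) = 1/(1/(-213 + 21) + 724) = 1/(1/(-192) + 724) = 1/(-1/192 + 724) = 1/(139007/192) = 192/139007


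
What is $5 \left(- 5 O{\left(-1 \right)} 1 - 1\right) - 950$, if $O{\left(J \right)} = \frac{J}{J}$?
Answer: $-980$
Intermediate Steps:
$O{\left(J \right)} = 1$
$5 \left(- 5 O{\left(-1 \right)} 1 - 1\right) - 950 = 5 \left(\left(-5\right) 1 \cdot 1 - 1\right) - 950 = 5 \left(\left(-5\right) 1 - 1\right) - 950 = 5 \left(-5 - 1\right) - 950 = 5 \left(-6\right) - 950 = -30 - 950 = -980$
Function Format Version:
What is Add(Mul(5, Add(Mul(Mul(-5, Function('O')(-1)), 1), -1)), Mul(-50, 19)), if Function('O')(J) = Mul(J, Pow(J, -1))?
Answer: -980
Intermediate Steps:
Function('O')(J) = 1
Add(Mul(5, Add(Mul(Mul(-5, Function('O')(-1)), 1), -1)), Mul(-50, 19)) = Add(Mul(5, Add(Mul(Mul(-5, 1), 1), -1)), Mul(-50, 19)) = Add(Mul(5, Add(Mul(-5, 1), -1)), -950) = Add(Mul(5, Add(-5, -1)), -950) = Add(Mul(5, -6), -950) = Add(-30, -950) = -980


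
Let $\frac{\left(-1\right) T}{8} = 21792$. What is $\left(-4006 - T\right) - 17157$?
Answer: $153173$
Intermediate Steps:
$T = -174336$ ($T = \left(-8\right) 21792 = -174336$)
$\left(-4006 - T\right) - 17157 = \left(-4006 - -174336\right) - 17157 = \left(-4006 + 174336\right) - 17157 = 170330 - 17157 = 153173$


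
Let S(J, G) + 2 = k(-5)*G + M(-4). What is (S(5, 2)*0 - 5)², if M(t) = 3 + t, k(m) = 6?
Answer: 25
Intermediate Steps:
S(J, G) = -3 + 6*G (S(J, G) = -2 + (6*G + (3 - 4)) = -2 + (6*G - 1) = -2 + (-1 + 6*G) = -3 + 6*G)
(S(5, 2)*0 - 5)² = ((-3 + 6*2)*0 - 5)² = ((-3 + 12)*0 - 5)² = (9*0 - 5)² = (0 - 5)² = (-5)² = 25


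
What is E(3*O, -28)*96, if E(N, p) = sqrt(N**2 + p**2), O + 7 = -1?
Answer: 384*sqrt(85) ≈ 3540.3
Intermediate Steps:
O = -8 (O = -7 - 1 = -8)
E(3*O, -28)*96 = sqrt((3*(-8))**2 + (-28)**2)*96 = sqrt((-24)**2 + 784)*96 = sqrt(576 + 784)*96 = sqrt(1360)*96 = (4*sqrt(85))*96 = 384*sqrt(85)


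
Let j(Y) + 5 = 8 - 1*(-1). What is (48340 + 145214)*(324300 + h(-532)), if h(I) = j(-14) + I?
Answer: 62667365688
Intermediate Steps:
j(Y) = 4 (j(Y) = -5 + (8 - 1*(-1)) = -5 + (8 + 1) = -5 + 9 = 4)
h(I) = 4 + I
(48340 + 145214)*(324300 + h(-532)) = (48340 + 145214)*(324300 + (4 - 532)) = 193554*(324300 - 528) = 193554*323772 = 62667365688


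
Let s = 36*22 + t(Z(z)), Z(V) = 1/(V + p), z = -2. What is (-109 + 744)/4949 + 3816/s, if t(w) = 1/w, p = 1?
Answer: 2769667/559237 ≈ 4.9526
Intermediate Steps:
Z(V) = 1/(1 + V) (Z(V) = 1/(V + 1) = 1/(1 + V))
s = 791 (s = 36*22 + 1/(1/(1 - 2)) = 792 + 1/(1/(-1)) = 792 + 1/(-1) = 792 - 1 = 791)
(-109 + 744)/4949 + 3816/s = (-109 + 744)/4949 + 3816/791 = 635*(1/4949) + 3816*(1/791) = 635/4949 + 3816/791 = 2769667/559237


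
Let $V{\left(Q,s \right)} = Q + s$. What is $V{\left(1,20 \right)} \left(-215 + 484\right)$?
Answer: $5649$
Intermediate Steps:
$V{\left(1,20 \right)} \left(-215 + 484\right) = \left(1 + 20\right) \left(-215 + 484\right) = 21 \cdot 269 = 5649$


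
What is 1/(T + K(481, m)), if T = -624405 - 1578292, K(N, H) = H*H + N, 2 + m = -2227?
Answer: 1/2766225 ≈ 3.6150e-7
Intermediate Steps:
m = -2229 (m = -2 - 2227 = -2229)
K(N, H) = N + H² (K(N, H) = H² + N = N + H²)
T = -2202697
1/(T + K(481, m)) = 1/(-2202697 + (481 + (-2229)²)) = 1/(-2202697 + (481 + 4968441)) = 1/(-2202697 + 4968922) = 1/2766225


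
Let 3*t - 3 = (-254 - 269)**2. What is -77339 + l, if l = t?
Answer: 41515/3 ≈ 13838.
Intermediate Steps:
t = 273532/3 (t = 1 + (-254 - 269)**2/3 = 1 + (1/3)*(-523)**2 = 1 + (1/3)*273529 = 1 + 273529/3 = 273532/3 ≈ 91177.)
l = 273532/3 ≈ 91177.
-77339 + l = -77339 + 273532/3 = 41515/3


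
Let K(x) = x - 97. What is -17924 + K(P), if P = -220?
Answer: -18241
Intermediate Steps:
K(x) = -97 + x
-17924 + K(P) = -17924 + (-97 - 220) = -17924 - 317 = -18241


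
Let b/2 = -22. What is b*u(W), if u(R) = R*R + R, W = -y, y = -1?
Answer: -88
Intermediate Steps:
W = 1 (W = -1*(-1) = 1)
u(R) = R + R² (u(R) = R² + R = R + R²)
b = -44 (b = 2*(-22) = -44)
b*u(W) = -44*(1 + 1) = -44*2 = -88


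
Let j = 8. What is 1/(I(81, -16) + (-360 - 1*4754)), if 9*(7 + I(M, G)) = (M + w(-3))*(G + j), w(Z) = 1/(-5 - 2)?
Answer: -63/327151 ≈ -0.00019257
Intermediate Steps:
w(Z) = -1/7 (w(Z) = 1/(-7) = -1/7)
I(M, G) = -7 + (8 + G)*(-1/7 + M)/9 (I(M, G) = -7 + ((M - 1/7)*(G + 8))/9 = -7 + ((-1/7 + M)*(8 + G))/9 = -7 + ((8 + G)*(-1/7 + M))/9 = -7 + (8 + G)*(-1/7 + M)/9)
1/(I(81, -16) + (-360 - 1*4754)) = 1/((-449/63 - 1/63*(-16) + (8/9)*81 + (1/9)*(-16)*81) + (-360 - 1*4754)) = 1/((-449/63 + 16/63 + 72 - 144) + (-360 - 4754)) = 1/(-4969/63 - 5114) = 1/(-327151/63) = -63/327151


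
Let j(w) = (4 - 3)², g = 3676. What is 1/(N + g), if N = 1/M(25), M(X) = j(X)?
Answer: 1/3677 ≈ 0.00027196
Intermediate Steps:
j(w) = 1 (j(w) = 1² = 1)
M(X) = 1
N = 1 (N = 1/1 = 1)
1/(N + g) = 1/(1 + 3676) = 1/3677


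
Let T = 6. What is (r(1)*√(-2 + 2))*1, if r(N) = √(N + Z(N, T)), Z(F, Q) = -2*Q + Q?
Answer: 0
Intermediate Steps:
Z(F, Q) = -Q
r(N) = √(-6 + N) (r(N) = √(N - 1*6) = √(N - 6) = √(-6 + N))
(r(1)*√(-2 + 2))*1 = (√(-6 + 1)*√(-2 + 2))*1 = (√(-5)*√0)*1 = ((I*√5)*0)*1 = 0*1 = 0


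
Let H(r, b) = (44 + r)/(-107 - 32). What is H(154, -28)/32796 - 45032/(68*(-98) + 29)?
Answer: 11404641271/1680366830 ≈ 6.7870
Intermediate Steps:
H(r, b) = -44/139 - r/139 (H(r, b) = (44 + r)/(-139) = (44 + r)*(-1/139) = -44/139 - r/139)
H(154, -28)/32796 - 45032/(68*(-98) + 29) = (-44/139 - 1/139*154)/32796 - 45032/(68*(-98) + 29) = (-44/139 - 154/139)*(1/32796) - 45032/(-6664 + 29) = -198/139*1/32796 - 45032/(-6635) = -11/253258 - 45032*(-1/6635) = -11/253258 + 45032/6635 = 11404641271/1680366830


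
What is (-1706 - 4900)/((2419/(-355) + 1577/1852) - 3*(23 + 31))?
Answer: 4343180760/110428673 ≈ 39.330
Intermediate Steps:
(-1706 - 4900)/((2419/(-355) + 1577/1852) - 3*(23 + 31)) = -6606/((2419*(-1/355) + 1577*(1/1852)) - 3*54) = -6606/((-2419/355 + 1577/1852) - 162) = -6606/(-3920153/657460 - 162) = -6606/(-110428673/657460) = -6606*(-657460/110428673) = 4343180760/110428673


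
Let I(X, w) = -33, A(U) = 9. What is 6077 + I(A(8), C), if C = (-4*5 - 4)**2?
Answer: 6044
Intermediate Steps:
C = 576 (C = (-20 - 4)**2 = (-24)**2 = 576)
6077 + I(A(8), C) = 6077 - 33 = 6044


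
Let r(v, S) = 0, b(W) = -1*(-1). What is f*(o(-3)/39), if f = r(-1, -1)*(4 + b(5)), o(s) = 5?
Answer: 0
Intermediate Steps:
b(W) = 1
f = 0 (f = 0*(4 + 1) = 0*5 = 0)
f*(o(-3)/39) = 0*(5/39) = 0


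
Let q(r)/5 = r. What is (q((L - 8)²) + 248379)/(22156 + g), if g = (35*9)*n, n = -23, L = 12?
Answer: 248459/14911 ≈ 16.663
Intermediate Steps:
g = -7245 (g = (35*9)*(-23) = 315*(-23) = -7245)
q(r) = 5*r
(q((L - 8)²) + 248379)/(22156 + g) = (5*(12 - 8)² + 248379)/(22156 - 7245) = (5*4² + 248379)/14911 = (5*16 + 248379)*(1/14911) = (80 + 248379)*(1/14911) = 248459*(1/14911) = 248459/14911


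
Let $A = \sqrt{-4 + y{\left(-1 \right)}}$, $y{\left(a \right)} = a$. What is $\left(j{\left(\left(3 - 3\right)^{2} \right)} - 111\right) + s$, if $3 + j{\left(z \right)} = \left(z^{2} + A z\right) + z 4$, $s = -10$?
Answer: $-124$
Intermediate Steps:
$A = i \sqrt{5}$ ($A = \sqrt{-4 - 1} = \sqrt{-5} = i \sqrt{5} \approx 2.2361 i$)
$j{\left(z \right)} = -3 + z^{2} + 4 z + i z \sqrt{5}$ ($j{\left(z \right)} = -3 + \left(\left(z^{2} + i \sqrt{5} z\right) + z 4\right) = -3 + \left(\left(z^{2} + i z \sqrt{5}\right) + 4 z\right) = -3 + \left(z^{2} + 4 z + i z \sqrt{5}\right) = -3 + z^{2} + 4 z + i z \sqrt{5}$)
$\left(j{\left(\left(3 - 3\right)^{2} \right)} - 111\right) + s = \left(\left(-3 + \left(\left(3 - 3\right)^{2}\right)^{2} + 4 \left(3 - 3\right)^{2} + i \left(3 - 3\right)^{2} \sqrt{5}\right) - 111\right) - 10 = \left(\left(-3 + \left(0^{2}\right)^{2} + 4 \cdot 0^{2} + i 0^{2} \sqrt{5}\right) - 111\right) - 10 = \left(\left(-3 + 0^{2} + 4 \cdot 0 + i 0 \sqrt{5}\right) - 111\right) - 10 = \left(\left(-3 + 0 + 0 + 0\right) - 111\right) - 10 = \left(-3 - 111\right) - 10 = -114 - 10 = -124$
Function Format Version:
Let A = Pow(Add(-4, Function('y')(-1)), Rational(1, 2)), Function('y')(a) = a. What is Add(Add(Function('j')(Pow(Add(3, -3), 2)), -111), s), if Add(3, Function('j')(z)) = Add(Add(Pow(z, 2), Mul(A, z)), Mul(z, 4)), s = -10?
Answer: -124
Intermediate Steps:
A = Mul(I, Pow(5, Rational(1, 2))) (A = Pow(Add(-4, -1), Rational(1, 2)) = Pow(-5, Rational(1, 2)) = Mul(I, Pow(5, Rational(1, 2))) ≈ Mul(2.2361, I))
Function('j')(z) = Add(-3, Pow(z, 2), Mul(4, z), Mul(I, z, Pow(5, Rational(1, 2)))) (Function('j')(z) = Add(-3, Add(Add(Pow(z, 2), Mul(Mul(I, Pow(5, Rational(1, 2))), z)), Mul(z, 4))) = Add(-3, Add(Add(Pow(z, 2), Mul(I, z, Pow(5, Rational(1, 2)))), Mul(4, z))) = Add(-3, Add(Pow(z, 2), Mul(4, z), Mul(I, z, Pow(5, Rational(1, 2))))) = Add(-3, Pow(z, 2), Mul(4, z), Mul(I, z, Pow(5, Rational(1, 2)))))
Add(Add(Function('j')(Pow(Add(3, -3), 2)), -111), s) = Add(Add(Add(-3, Pow(Pow(Add(3, -3), 2), 2), Mul(4, Pow(Add(3, -3), 2)), Mul(I, Pow(Add(3, -3), 2), Pow(5, Rational(1, 2)))), -111), -10) = Add(Add(Add(-3, Pow(Pow(0, 2), 2), Mul(4, Pow(0, 2)), Mul(I, Pow(0, 2), Pow(5, Rational(1, 2)))), -111), -10) = Add(Add(Add(-3, Pow(0, 2), Mul(4, 0), Mul(I, 0, Pow(5, Rational(1, 2)))), -111), -10) = Add(Add(Add(-3, 0, 0, 0), -111), -10) = Add(Add(-3, -111), -10) = Add(-114, -10) = -124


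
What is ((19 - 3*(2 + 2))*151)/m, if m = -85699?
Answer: -1057/85699 ≈ -0.012334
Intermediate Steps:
((19 - 3*(2 + 2))*151)/m = ((19 - 3*(2 + 2))*151)/(-85699) = ((19 - 3*4)*151)*(-1/85699) = ((19 - 12)*151)*(-1/85699) = (7*151)*(-1/85699) = 1057*(-1/85699) = -1057/85699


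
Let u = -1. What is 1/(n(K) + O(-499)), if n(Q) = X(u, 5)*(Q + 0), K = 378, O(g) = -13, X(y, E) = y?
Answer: -1/391 ≈ -0.0025575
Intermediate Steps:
n(Q) = -Q (n(Q) = -(Q + 0) = -Q)
1/(n(K) + O(-499)) = 1/(-1*378 - 13) = 1/(-378 - 13) = 1/(-391) = -1/391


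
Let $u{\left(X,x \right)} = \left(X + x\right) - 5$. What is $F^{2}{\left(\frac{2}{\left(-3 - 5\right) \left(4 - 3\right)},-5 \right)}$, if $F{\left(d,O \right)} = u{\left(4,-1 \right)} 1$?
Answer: $4$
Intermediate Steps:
$u{\left(X,x \right)} = -5 + X + x$
$F{\left(d,O \right)} = -2$ ($F{\left(d,O \right)} = \left(-5 + 4 - 1\right) 1 = \left(-2\right) 1 = -2$)
$F^{2}{\left(\frac{2}{\left(-3 - 5\right) \left(4 - 3\right)},-5 \right)} = \left(-2\right)^{2} = 4$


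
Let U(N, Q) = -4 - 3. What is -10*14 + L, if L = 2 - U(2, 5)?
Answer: -131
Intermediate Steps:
U(N, Q) = -7
L = 9 (L = 2 - 1*(-7) = 2 + 7 = 9)
-10*14 + L = -10*14 + 9 = -140 + 9 = -131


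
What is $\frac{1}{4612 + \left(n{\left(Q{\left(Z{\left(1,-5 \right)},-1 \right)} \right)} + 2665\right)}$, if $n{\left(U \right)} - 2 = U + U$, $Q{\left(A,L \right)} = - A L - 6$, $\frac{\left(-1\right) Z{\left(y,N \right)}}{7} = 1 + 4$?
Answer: $\frac{1}{7197} \approx 0.00013895$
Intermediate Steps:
$Z{\left(y,N \right)} = -35$ ($Z{\left(y,N \right)} = - 7 \left(1 + 4\right) = \left(-7\right) 5 = -35$)
$Q{\left(A,L \right)} = -6 - A L$ ($Q{\left(A,L \right)} = - A L - 6 = -6 - A L$)
$n{\left(U \right)} = 2 + 2 U$ ($n{\left(U \right)} = 2 + \left(U + U\right) = 2 + 2 U$)
$\frac{1}{4612 + \left(n{\left(Q{\left(Z{\left(1,-5 \right)},-1 \right)} \right)} + 2665\right)} = \frac{1}{4612 + \left(\left(2 + 2 \left(-6 - \left(-35\right) \left(-1\right)\right)\right) + 2665\right)} = \frac{1}{4612 + \left(\left(2 + 2 \left(-6 - 35\right)\right) + 2665\right)} = \frac{1}{4612 + \left(\left(2 + 2 \left(-41\right)\right) + 2665\right)} = \frac{1}{4612 + \left(\left(2 - 82\right) + 2665\right)} = \frac{1}{4612 + \left(-80 + 2665\right)} = \frac{1}{4612 + 2585} = \frac{1}{7197}$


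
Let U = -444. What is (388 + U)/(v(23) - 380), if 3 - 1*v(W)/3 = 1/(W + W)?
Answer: 2576/17069 ≈ 0.15092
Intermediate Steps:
v(W) = 9 - 3/(2*W) (v(W) = 9 - 3/(W + W) = 9 - 3*1/(2*W) = 9 - 3/(2*W))
(388 + U)/(v(23) - 380) = (388 - 444)/((9 - 3/2/23) - 380) = -56/((9 - 3/2*1/23) - 380) = -56/((9 - 3/46) - 380) = -56/(411/46 - 380) = -56/(-17069/46) = -56*(-46/17069) = 2576/17069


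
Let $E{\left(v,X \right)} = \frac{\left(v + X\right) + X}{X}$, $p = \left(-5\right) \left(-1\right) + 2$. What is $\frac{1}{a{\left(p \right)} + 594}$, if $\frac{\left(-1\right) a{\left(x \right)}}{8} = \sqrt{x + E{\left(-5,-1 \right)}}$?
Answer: $\frac{297}{175970} + \frac{2 \sqrt{14}}{87985} \approx 0.0017728$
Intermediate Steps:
$p = 7$ ($p = 5 + 2 = 7$)
$E{\left(v,X \right)} = \frac{v + 2 X}{X}$ ($E{\left(v,X \right)} = \frac{\left(X + v\right) + X}{X} = \frac{v + 2 X}{X}$)
$a{\left(x \right)} = - 8 \sqrt{7 + x}$ ($a{\left(x \right)} = - 8 \sqrt{x - \left(-2 + \frac{5}{-1}\right)} = - 8 \sqrt{x + \left(2 - -5\right)} = - 8 \sqrt{x + \left(2 + 5\right)} = - 8 \sqrt{x + 7} = - 8 \sqrt{7 + x}$)
$\frac{1}{a{\left(p \right)} + 594} = \frac{1}{- 8 \sqrt{7 + 7} + 594} = \frac{1}{- 8 \sqrt{14} + 594} = \frac{1}{594 - 8 \sqrt{14}}$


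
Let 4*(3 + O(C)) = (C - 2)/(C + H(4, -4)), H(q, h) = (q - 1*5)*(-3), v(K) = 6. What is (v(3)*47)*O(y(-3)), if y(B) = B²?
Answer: -6439/8 ≈ -804.88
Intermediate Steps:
H(q, h) = 15 - 3*q (H(q, h) = (q - 5)*(-3) = (-5 + q)*(-3) = 15 - 3*q)
O(C) = -3 + (-2 + C)/(4*(3 + C)) (O(C) = -3 + ((C - 2)/(C + (15 - 3*4)))/4 = -3 + ((-2 + C)/(C + (15 - 12)))/4 = -3 + ((-2 + C)/(C + 3))/4 = -3 + ((-2 + C)/(3 + C))/4 = -3 + (-2 + C)/(4*(3 + C)))
(v(3)*47)*O(y(-3)) = (6*47)*((-38 - 11*(-3)²)/(4*(3 + (-3)²))) = 282*((-38 - 11*9)/(4*(3 + 9))) = 282*((¼)*(-38 - 99)/12) = 282*((¼)*(1/12)*(-137)) = 282*(-137/48) = -6439/8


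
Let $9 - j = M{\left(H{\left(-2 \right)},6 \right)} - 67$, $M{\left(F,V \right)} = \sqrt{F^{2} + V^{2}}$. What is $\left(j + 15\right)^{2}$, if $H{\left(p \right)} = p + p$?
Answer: $8333 - 364 \sqrt{13} \approx 7020.6$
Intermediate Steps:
$H{\left(p \right)} = 2 p$
$j = 76 - 2 \sqrt{13}$ ($j = 9 - \left(\sqrt{\left(2 \left(-2\right)\right)^{2} + 6^{2}} - 67\right) = 9 - \left(\sqrt{\left(-4\right)^{2} + 36} - 67\right) = 9 - \left(\sqrt{16 + 36} - 67\right) = 9 - \left(\sqrt{52} - 67\right) = 9 - \left(2 \sqrt{13} - 67\right) = 9 - \left(-67 + 2 \sqrt{13}\right) = 9 + \left(67 - 2 \sqrt{13}\right) = 76 - 2 \sqrt{13} \approx 68.789$)
$\left(j + 15\right)^{2} = \left(\left(76 - 2 \sqrt{13}\right) + 15\right)^{2} = \left(91 - 2 \sqrt{13}\right)^{2}$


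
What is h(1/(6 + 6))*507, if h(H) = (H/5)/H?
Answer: 507/5 ≈ 101.40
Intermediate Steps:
h(H) = 1/5 (h(H) = (H*(1/5))/H = (H/5)/H = 1/5)
h(1/(6 + 6))*507 = (1/5)*507 = 507/5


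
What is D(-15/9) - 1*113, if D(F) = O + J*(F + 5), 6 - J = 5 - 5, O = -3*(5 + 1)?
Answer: -111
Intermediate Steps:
O = -18 (O = -3*6 = -18)
J = 6 (J = 6 - (5 - 5) = 6 - 1*0 = 6 + 0 = 6)
D(F) = 12 + 6*F (D(F) = -18 + 6*(F + 5) = -18 + 6*(5 + F) = -18 + (30 + 6*F) = 12 + 6*F)
D(-15/9) - 1*113 = (12 + 6*(-15/9)) - 1*113 = (12 + 6*(-15*⅑)) - 113 = (12 + 6*(-5/3)) - 113 = (12 - 10) - 113 = 2 - 113 = -111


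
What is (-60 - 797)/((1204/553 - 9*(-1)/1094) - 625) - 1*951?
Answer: -51115762739/53827371 ≈ -949.62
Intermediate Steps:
(-60 - 797)/((1204/553 - 9*(-1)/1094) - 625) - 1*951 = -857/((1204*(1/553) + 9*(1/1094)) - 625) - 951 = -857/((172/79 + 9/1094) - 625) - 951 = -857/(188879/86426 - 625) - 951 = -857/(-53827371/86426) - 951 = -857*(-86426/53827371) - 951 = 74067082/53827371 - 951 = -51115762739/53827371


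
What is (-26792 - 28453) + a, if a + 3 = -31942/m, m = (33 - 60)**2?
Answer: -40307734/729 ≈ -55292.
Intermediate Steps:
m = 729 (m = (-27)**2 = 729)
a = -34129/729 (a = -3 - 31942/729 = -34129/729 ≈ -46.816)
(-26792 - 28453) + a = (-26792 - 28453) - 34129/729 = -55245 - 34129/729 = -40307734/729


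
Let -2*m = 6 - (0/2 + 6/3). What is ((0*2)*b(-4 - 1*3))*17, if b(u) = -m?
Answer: 0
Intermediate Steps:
m = -2 (m = -(6 - (0/2 + 6/3))/2 = -(6 - (0*(½) + 6*(⅓)))/2 = -(6 - (0 + 2))/2 = -(6 - 1*2)/2 = -(6 - 2)/2 = -½*4 = -2)
b(u) = 2 (b(u) = -1*(-2) = 2)
((0*2)*b(-4 - 1*3))*17 = ((0*2)*2)*17 = (0*2)*17 = 0*17 = 0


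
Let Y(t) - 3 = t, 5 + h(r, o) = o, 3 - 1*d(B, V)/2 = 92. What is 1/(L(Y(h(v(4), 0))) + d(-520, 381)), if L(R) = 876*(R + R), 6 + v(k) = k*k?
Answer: -1/3682 ≈ -0.00027159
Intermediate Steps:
d(B, V) = -178 (d(B, V) = 6 - 2*92 = 6 - 184 = -178)
v(k) = -6 + k² (v(k) = -6 + k*k = -6 + k²)
h(r, o) = -5 + o
Y(t) = 3 + t
L(R) = 1752*R (L(R) = 876*(2*R) = 1752*R)
1/(L(Y(h(v(4), 0))) + d(-520, 381)) = 1/(1752*(3 + (-5 + 0)) - 178) = 1/(1752*(3 - 5) - 178) = 1/(1752*(-2) - 178) = 1/(-3504 - 178) = 1/(-3682) = -1/3682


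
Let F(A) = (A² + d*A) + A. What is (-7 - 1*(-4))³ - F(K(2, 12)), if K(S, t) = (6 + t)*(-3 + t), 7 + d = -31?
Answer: -20277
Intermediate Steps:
d = -38 (d = -7 - 31 = -38)
K(S, t) = (-3 + t)*(6 + t)
F(A) = A² - 37*A (F(A) = (A² - 38*A) + A = A² - 37*A)
(-7 - 1*(-4))³ - F(K(2, 12)) = (-7 - 1*(-4))³ - (-18 + 12² + 3*12)*(-37 + (-18 + 12² + 3*12)) = (-7 + 4)³ - (-18 + 144 + 36)*(-37 + (-18 + 144 + 36)) = (-3)³ - 162*(-37 + 162) = -27 - 162*125 = -27 - 1*20250 = -27 - 20250 = -20277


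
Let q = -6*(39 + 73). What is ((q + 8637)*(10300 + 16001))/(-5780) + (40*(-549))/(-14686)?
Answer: -307640598219/8488508 ≈ -36242.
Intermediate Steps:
q = -672 (q = -6*112 = -672)
((q + 8637)*(10300 + 16001))/(-5780) + (40*(-549))/(-14686) = ((-672 + 8637)*(10300 + 16001))/(-5780) + (40*(-549))/(-14686) = (7965*26301)*(-1/5780) - 21960*(-1/14686) = 209487465*(-1/5780) + 10980/7343 = -41897493/1156 + 10980/7343 = -307640598219/8488508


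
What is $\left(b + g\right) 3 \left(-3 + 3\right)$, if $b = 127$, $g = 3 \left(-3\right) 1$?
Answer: $0$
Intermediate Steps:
$g = -9$ ($g = \left(-9\right) 1 = -9$)
$\left(b + g\right) 3 \left(-3 + 3\right) = \left(127 - 9\right) 3 \left(-3 + 3\right) = 118 \cdot 3 \cdot 0 = 118 \cdot 0 = 0$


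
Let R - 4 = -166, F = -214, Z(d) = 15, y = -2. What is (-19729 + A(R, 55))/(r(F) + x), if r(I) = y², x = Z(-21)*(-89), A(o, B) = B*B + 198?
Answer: 16506/1331 ≈ 12.401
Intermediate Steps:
R = -162 (R = 4 - 166 = -162)
A(o, B) = 198 + B² (A(o, B) = B² + 198 = 198 + B²)
x = -1335 (x = 15*(-89) = -1335)
r(I) = 4 (r(I) = (-2)² = 4)
(-19729 + A(R, 55))/(r(F) + x) = (-19729 + (198 + 55²))/(4 - 1335) = (-19729 + (198 + 3025))/(-1331) = (-19729 + 3223)*(-1/1331) = -16506*(-1/1331) = 16506/1331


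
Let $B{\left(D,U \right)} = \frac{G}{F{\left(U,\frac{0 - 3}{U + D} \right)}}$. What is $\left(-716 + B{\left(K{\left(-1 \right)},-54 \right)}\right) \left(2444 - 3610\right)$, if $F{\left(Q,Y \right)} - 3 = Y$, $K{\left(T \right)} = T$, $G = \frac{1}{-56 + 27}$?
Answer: $\frac{2033741281}{2436} \approx 8.3487 \cdot 10^{5}$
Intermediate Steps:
$G = - \frac{1}{29}$ ($G = \frac{1}{-29} = - \frac{1}{29} \approx -0.034483$)
$F{\left(Q,Y \right)} = 3 + Y$
$B{\left(D,U \right)} = - \frac{1}{29 \left(3 - \frac{3}{D + U}\right)}$ ($B{\left(D,U \right)} = - \frac{1}{29 \left(3 + \frac{0 - 3}{U + D}\right)} = - \frac{1}{29 \left(3 - \frac{3}{D + U}\right)}$)
$\left(-716 + B{\left(K{\left(-1 \right)},-54 \right)}\right) \left(2444 - 3610\right) = \left(-716 + \frac{\left(-1\right) \left(-1\right) - -54}{87 \left(-1 - 1 - 54\right)}\right) \left(2444 - 3610\right) = \left(-716 + \frac{1 + 54}{87 \left(-56\right)}\right) \left(-1166\right) = \left(-716 + \frac{1}{87} \left(- \frac{1}{56}\right) 55\right) \left(-1166\right) = \left(-716 - \frac{55}{4872}\right) \left(-1166\right) = \left(- \frac{3488407}{4872}\right) \left(-1166\right) = \frac{2033741281}{2436}$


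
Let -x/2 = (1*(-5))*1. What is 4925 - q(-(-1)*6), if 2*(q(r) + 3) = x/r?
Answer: 29563/6 ≈ 4927.2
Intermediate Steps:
x = 10 (x = -2*1*(-5) = -(-10) = -2*(-5) = 10)
q(r) = -3 + 5/r (q(r) = -3 + (10/r)/2 = -3 + 5/r)
4925 - q(-(-1)*6) = 4925 - (-3 + 5/((-(-1)*6))) = 4925 - (-3 + 5/((-1*(-6)))) = 4925 - (-3 + 5/6) = 4925 - (-3 + 5*(⅙)) = 4925 - (-3 + ⅚) = 4925 - 1*(-13/6) = 4925 + 13/6 = 29563/6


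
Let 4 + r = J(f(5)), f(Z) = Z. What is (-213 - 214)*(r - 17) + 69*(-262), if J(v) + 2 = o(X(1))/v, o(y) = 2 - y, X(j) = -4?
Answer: -43847/5 ≈ -8769.4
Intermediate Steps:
J(v) = -2 + 6/v (J(v) = -2 + (2 - 1*(-4))/v = -2 + (2 + 4)/v = -2 + 6/v)
r = -24/5 (r = -4 + (-2 + 6/5) = -4 - ⅘ = -24/5 ≈ -4.8000)
(-213 - 214)*(r - 17) + 69*(-262) = (-213 - 214)*(-24/5 - 17) + 69*(-262) = -427*(-109/5) - 18078 = 46543/5 - 18078 = -43847/5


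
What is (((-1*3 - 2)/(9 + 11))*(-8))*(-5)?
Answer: -10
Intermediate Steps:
(((-1*3 - 2)/(9 + 11))*(-8))*(-5) = (((-3 - 2)/20)*(-8))*(-5) = (-5*1/20*(-8))*(-5) = -¼*(-8)*(-5) = 2*(-5) = -10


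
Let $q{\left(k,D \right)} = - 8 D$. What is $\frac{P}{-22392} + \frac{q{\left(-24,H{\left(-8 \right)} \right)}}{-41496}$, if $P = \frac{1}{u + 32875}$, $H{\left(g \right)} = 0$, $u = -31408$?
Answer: $- \frac{1}{32849064} \approx -3.0442 \cdot 10^{-8}$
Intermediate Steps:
$P = \frac{1}{1467}$ ($P = \frac{1}{-31408 + 32875} = \frac{1}{1467} \approx 0.00068166$)
$\frac{P}{-22392} + \frac{q{\left(-24,H{\left(-8 \right)} \right)}}{-41496} = \frac{1}{1467 \left(-22392\right)} + \frac{\left(-8\right) 0}{-41496} = \frac{1}{1467} \left(- \frac{1}{22392}\right) + 0 \left(- \frac{1}{41496}\right) = - \frac{1}{32849064} + 0 = - \frac{1}{32849064}$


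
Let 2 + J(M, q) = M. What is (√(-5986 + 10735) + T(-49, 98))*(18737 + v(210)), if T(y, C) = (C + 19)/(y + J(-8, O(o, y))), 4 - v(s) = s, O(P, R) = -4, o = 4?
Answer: -2168127/59 + 18531*√4749 ≈ 1.2403e+6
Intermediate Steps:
J(M, q) = -2 + M
v(s) = 4 - s
T(y, C) = (19 + C)/(-10 + y) (T(y, C) = (C + 19)/(y + (-2 - 8)) = (19 + C)/(y - 10) = (19 + C)/(-10 + y))
(√(-5986 + 10735) + T(-49, 98))*(18737 + v(210)) = (√(-5986 + 10735) + (19 + 98)/(-10 - 49))*(18737 + (4 - 1*210)) = (√4749 + 117/(-59))*(18737 + (4 - 210)) = (√4749 - 1/59*117)*(18737 - 206) = (√4749 - 117/59)*18531 = (-117/59 + √4749)*18531 = -2168127/59 + 18531*√4749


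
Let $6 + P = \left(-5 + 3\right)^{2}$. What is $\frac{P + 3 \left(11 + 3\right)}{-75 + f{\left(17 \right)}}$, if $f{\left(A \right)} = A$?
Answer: $- \frac{20}{29} \approx -0.68966$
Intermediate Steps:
$P = -2$ ($P = -6 + \left(-5 + 3\right)^{2} = -6 + \left(-2\right)^{2} = -6 + 4 = -2$)
$\frac{P + 3 \left(11 + 3\right)}{-75 + f{\left(17 \right)}} = \frac{-2 + 3 \left(11 + 3\right)}{-75 + 17} = \frac{-2 + 3 \cdot 14}{-58} = \left(-2 + 42\right) \left(- \frac{1}{58}\right) = 40 \left(- \frac{1}{58}\right) = - \frac{20}{29}$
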